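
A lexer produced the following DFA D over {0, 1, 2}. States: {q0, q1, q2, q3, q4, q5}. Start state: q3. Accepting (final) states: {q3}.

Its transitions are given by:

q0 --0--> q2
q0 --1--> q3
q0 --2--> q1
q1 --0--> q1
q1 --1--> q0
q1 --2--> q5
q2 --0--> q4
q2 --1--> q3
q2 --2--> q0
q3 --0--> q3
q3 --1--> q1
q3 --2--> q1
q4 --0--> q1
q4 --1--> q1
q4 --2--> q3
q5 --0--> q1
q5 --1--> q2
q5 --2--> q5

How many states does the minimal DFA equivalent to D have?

All states are reachable from the start state.
Initial partition by acceptance: {q3} | {q0,q1,q2,q4,q5}.
Split {q0,q1,q2,q4,q5} by δ(·,1) → {q1,q4,q5} and {q0,q2}.
Refine {q1,q4,q5} on symbol 1: members go to different blocks, giving {q1,q5} and {q4}.
On input 0, block {q0,q2} splits into {q0} and {q2}.
On input 1, block {q1,q5} splits into {q1} and {q5}.
The partition is now stable with 6 blocks: {q3} | {q1} | {q0} | {q4} | {q2} | {q5}.

6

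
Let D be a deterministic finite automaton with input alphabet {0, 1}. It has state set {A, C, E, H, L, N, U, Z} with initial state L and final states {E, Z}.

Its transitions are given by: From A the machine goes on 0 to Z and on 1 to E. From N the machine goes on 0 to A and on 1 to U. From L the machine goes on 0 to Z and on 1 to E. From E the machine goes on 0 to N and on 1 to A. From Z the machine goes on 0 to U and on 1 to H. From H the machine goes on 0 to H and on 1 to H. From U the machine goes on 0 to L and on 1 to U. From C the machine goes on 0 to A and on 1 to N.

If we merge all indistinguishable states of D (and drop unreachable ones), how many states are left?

5

States {C} cannot be reached from the start state, so discard them.
P0 = {E,Z} | {A,H,L,N,U}.
On input 0, block {A,H,L,N,U} splits into {H,N,U} and {A,L}.
Refine {E,Z} on symbol 1: members go to different blocks, giving {E} and {Z}.
Split {H,N,U} by δ(·,0) → {N,U} and {H}.
No further refinement is possible. Final partition (5 blocks): {E} | {N,U} | {A,L} | {Z} | {H}.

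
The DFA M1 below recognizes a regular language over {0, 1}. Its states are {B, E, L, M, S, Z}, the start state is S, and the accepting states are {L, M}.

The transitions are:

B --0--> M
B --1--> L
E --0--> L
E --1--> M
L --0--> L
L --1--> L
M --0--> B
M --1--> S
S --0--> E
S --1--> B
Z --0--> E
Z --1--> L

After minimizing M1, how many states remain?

5

Reachable states from the start: {B,E,L,M,S}. Unreachable: {Z} — drop them.
P0 = {L,M} | {B,E,S}.
On input 0, block {L,M} splits into {L} and {M}.
Refine {B,E,S} on symbol 0: members go to different blocks, giving {E} and {S} and {B}.
No further refinement is possible. Final partition (5 blocks): {L} | {E} | {M} | {S} | {B}.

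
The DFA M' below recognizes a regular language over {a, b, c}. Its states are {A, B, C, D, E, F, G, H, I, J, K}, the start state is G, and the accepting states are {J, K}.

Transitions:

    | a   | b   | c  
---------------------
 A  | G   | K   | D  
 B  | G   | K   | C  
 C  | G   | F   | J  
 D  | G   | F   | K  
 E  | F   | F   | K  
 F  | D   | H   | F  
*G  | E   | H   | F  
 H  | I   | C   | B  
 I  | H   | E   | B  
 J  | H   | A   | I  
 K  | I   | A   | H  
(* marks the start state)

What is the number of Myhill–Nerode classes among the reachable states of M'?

5

All states are reachable from the start state.
P0 = {J,K} | {A,B,C,D,E,F,G,H,I}.
Refine {A,B,C,D,E,F,G,H,I} on symbol b: members go to different blocks, giving {C,D,E,F,G,H,I} and {A,B}.
On input c, block {C,D,E,F,G,H,I} splits into {C,D,E} and {F,G} and {H,I}.
No further refinement is possible. Final partition (5 blocks): {J,K} | {C,D,E} | {A,B} | {F,G} | {H,I}.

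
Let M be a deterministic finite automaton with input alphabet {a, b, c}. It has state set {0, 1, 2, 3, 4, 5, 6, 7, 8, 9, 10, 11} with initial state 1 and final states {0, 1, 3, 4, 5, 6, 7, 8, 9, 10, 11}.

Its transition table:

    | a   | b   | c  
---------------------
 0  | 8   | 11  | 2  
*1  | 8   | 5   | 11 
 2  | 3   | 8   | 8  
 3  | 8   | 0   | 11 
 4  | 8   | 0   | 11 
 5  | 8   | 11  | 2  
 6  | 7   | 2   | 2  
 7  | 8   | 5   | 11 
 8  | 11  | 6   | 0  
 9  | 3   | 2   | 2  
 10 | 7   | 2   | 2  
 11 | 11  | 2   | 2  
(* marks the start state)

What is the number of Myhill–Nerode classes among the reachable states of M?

States {4,9,10} cannot be reached from the start state, so discard them.
Start with accepting vs non-accepting: {0,1,3,5,6,7,8,11} | {2}.
Refine {0,1,3,5,6,7,8,11} on symbol b: members go to different blocks, giving {0,1,3,5,7,8} and {6,11}.
On input a, block {0,1,3,5,7,8} splits into {0,1,3,5,7} and {8}.
On input b, block {0,1,3,5,7} splits into {1,3,7} and {0,5}.
On input a, block {6,11} splits into {6} and {11}.
No further refinement is possible. Final partition (6 blocks): {1,3,7} | {2} | {6} | {8} | {0,5} | {11}.

6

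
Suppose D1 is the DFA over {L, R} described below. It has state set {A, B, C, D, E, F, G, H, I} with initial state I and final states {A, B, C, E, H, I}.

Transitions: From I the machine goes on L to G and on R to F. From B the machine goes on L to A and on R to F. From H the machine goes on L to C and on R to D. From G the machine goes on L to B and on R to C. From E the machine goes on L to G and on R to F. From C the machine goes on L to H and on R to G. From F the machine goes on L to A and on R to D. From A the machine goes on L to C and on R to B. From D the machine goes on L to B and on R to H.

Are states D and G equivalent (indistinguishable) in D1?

Yes

States {E} cannot be reached from the start state, so discard them.
Initial partition by acceptance: {A,B,C,H,I} | {D,F,G}.
On input L, block {A,B,C,H,I} splits into {A,B,C,H} and {I}.
Refine {A,B,C,H} on symbol R: members go to different blocks, giving {B,C,H} and {A}.
Refine {B,C,H} on symbol L: members go to different blocks, giving {C,H} and {B}.
On input L, block {D,F,G} splits into {D,G} and {F}.
The partition is now stable with 6 blocks: {C,H} | {D,G} | {I} | {A} | {B} | {F}.
D and G lie in the same block of the stable partition, so they are equivalent — no string distinguishes them.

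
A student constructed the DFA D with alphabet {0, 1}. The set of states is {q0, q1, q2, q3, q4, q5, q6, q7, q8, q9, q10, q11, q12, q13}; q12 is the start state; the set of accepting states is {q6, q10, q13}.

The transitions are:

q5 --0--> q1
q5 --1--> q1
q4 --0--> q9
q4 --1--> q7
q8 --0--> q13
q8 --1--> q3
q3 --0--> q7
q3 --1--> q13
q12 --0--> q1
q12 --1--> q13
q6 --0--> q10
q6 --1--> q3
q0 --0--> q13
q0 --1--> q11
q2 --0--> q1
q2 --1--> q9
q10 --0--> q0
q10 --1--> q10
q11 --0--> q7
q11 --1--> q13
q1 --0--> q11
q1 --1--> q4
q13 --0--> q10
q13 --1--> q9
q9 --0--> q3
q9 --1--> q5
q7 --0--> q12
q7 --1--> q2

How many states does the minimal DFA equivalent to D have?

6

First remove the unreachable states {q6,q8}; 12 states remain.
Start with accepting vs non-accepting: {q10,q13} | {q0,q1,q2,q3,q4,q5,q7,q9,q11,q12}.
Split {q10,q13} by δ(·,0) → {q10} and {q13}.
Refine {q0,q1,q2,q3,q4,q5,q7,q9,q11,q12} on symbol 0: members go to different blocks, giving {q1,q2,q3,q4,q5,q7,q9,q11,q12} and {q0}.
On input 1, block {q1,q2,q3,q4,q5,q7,q9,q11,q12} splits into {q1,q2,q4,q5,q7,q9} and {q3,q11,q12}.
Split {q1,q2,q4,q5,q7,q9} by δ(·,0) → {q1,q7,q9} and {q2,q4,q5}.
The partition is now stable with 6 blocks: {q10} | {q1,q7,q9} | {q13} | {q0} | {q3,q11,q12} | {q2,q4,q5}.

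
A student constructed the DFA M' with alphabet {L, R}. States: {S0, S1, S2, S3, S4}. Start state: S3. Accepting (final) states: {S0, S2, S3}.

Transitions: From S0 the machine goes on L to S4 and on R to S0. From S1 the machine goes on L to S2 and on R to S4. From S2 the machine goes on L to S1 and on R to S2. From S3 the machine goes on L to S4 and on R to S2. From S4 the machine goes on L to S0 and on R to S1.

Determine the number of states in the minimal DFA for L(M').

2

Start with accepting vs non-accepting: {S0,S2,S3} | {S1,S4}.
Stable partition: {S0,S2,S3} | {S1,S4} — 2 equivalence classes.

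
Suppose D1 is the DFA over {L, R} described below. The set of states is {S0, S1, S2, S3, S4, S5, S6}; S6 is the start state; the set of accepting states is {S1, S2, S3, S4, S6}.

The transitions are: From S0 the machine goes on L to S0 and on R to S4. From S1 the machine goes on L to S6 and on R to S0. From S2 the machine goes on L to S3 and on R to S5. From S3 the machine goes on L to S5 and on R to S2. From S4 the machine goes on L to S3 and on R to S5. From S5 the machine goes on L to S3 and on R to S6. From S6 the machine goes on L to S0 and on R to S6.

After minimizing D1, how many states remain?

5

First remove the unreachable states {S1}; 6 states remain.
P0 = {S2,S3,S4,S6} | {S0,S5}.
On input L, block {S2,S3,S4,S6} splits into {S2,S4} and {S3,S6}.
Split {S0,S5} by δ(·,L) → {S0} and {S5}.
On input L, block {S3,S6} splits into {S3} and {S6}.
The partition is now stable with 5 blocks: {S2,S4} | {S0} | {S3} | {S5} | {S6}.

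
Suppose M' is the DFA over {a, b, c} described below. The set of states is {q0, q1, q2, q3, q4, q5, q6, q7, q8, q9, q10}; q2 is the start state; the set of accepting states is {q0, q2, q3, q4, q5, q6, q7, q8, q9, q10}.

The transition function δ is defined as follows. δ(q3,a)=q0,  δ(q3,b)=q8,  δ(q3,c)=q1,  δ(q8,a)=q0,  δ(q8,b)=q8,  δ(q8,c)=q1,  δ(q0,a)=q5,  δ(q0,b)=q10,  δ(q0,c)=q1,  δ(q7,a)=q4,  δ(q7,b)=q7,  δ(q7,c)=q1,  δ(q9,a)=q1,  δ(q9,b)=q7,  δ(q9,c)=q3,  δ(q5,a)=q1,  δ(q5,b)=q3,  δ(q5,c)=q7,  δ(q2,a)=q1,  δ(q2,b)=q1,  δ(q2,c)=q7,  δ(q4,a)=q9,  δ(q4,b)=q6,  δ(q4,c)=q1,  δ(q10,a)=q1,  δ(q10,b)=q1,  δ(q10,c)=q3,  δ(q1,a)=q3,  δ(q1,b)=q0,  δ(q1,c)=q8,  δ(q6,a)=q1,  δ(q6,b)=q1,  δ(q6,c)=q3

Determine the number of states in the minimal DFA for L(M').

5

Start with accepting vs non-accepting: {q0,q2,q3,q4,q5,q6,q7,q8,q9,q10} | {q1}.
On input a, block {q0,q2,q3,q4,q5,q6,q7,q8,q9,q10} splits into {q0,q3,q4,q7,q8} and {q2,q5,q6,q9,q10}.
Split {q0,q3,q4,q7,q8} by δ(·,a) → {q3,q7,q8} and {q0,q4}.
On input b, block {q2,q5,q6,q9,q10} splits into {q2,q6,q10} and {q5,q9}.
No further refinement is possible. Final partition (5 blocks): {q3,q7,q8} | {q1} | {q2,q6,q10} | {q0,q4} | {q5,q9}.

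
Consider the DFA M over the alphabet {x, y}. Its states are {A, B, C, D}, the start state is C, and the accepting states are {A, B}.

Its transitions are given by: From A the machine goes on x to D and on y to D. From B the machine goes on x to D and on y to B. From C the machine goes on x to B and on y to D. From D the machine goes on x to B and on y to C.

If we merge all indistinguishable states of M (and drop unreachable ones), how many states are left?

First remove the unreachable states {A}; 3 states remain.
Initial partition by acceptance: {B} | {C,D}.
Stable partition: {B} | {C,D} — 2 equivalence classes.

2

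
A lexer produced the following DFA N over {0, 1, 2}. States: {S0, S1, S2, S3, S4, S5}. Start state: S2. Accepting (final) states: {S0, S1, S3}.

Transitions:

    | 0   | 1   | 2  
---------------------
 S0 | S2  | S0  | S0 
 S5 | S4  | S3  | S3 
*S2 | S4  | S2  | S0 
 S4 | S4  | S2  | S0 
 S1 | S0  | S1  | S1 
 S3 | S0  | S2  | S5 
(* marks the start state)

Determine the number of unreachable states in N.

3

Starting at S2 and following transitions, the reachable set is {S0, S2, S4}. That leaves S1, S3, S5 unreachable — 3 in total.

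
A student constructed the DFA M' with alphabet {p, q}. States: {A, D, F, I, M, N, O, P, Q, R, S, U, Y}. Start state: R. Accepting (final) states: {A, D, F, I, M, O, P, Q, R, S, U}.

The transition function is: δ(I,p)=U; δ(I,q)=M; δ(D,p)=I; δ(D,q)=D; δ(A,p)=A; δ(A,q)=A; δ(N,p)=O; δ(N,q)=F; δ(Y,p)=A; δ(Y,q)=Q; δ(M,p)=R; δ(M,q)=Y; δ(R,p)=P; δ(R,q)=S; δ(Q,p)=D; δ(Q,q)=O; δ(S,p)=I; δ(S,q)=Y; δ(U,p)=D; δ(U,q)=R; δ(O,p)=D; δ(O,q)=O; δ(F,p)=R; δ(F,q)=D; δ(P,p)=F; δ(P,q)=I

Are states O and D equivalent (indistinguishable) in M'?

No

States {N} cannot be reached from the start state, so discard them.
Initial partition by acceptance: {A,D,F,I,M,O,P,Q,R,S,U} | {Y}.
Refine {A,D,F,I,M,O,P,Q,R,S,U} on symbol q: members go to different blocks, giving {A,D,F,I,O,P,Q,R,U} and {M,S}.
On input q, block {A,D,F,I,O,P,Q,R,U} splits into {A,D,F,O,P,Q,U} and {I,R}.
Refine {A,D,F,O,P,Q,U} on symbol p: members go to different blocks, giving {A,O,P,Q,U} and {D,F}.
Split {A,O,P,Q,U} by δ(·,p) → {O,P,Q,U} and {A}.
Refine {O,P,Q,U} on symbol q: members go to different blocks, giving {P,U} and {O,Q}.
Stable partition: {P,U} | {Y} | {M,S} | {I,R} | {D,F} | {A} | {O,Q} — 7 equivalence classes.
O and D end up in different blocks, so they are distinguishable. For instance, the string 'pqq' is accepted from only O.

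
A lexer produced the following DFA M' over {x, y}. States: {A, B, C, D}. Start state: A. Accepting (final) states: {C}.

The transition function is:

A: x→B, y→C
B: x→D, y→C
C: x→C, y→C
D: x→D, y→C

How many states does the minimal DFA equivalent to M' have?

Start with accepting vs non-accepting: {C} | {A,B,D}.
No further refinement is possible. Final partition (2 blocks): {C} | {A,B,D}.

2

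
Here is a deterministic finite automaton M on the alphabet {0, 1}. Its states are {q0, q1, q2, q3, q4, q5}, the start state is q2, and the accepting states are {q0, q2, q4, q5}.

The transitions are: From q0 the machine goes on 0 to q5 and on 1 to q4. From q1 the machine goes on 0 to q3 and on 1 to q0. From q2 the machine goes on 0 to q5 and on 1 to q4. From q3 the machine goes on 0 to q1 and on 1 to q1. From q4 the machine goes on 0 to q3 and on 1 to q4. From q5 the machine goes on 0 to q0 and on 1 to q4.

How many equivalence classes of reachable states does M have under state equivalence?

4

Every state is reachable, so we keep all 6.
Initial partition by acceptance: {q0,q2,q4,q5} | {q1,q3}.
On input 0, block {q0,q2,q4,q5} splits into {q0,q2,q5} and {q4}.
Split {q1,q3} by δ(·,1) → {q1} and {q3}.
Stable partition: {q0,q2,q5} | {q1} | {q4} | {q3} — 4 equivalence classes.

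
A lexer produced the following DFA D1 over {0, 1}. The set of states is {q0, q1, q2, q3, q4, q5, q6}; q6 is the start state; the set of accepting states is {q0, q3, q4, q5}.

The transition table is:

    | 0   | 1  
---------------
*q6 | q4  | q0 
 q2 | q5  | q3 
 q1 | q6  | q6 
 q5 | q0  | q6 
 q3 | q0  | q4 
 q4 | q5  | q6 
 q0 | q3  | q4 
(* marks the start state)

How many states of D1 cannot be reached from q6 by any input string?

BFS from q6 reaches {q0, q3, q4, q5, q6}; the 2 state(s) q1, q2 are never visited.

2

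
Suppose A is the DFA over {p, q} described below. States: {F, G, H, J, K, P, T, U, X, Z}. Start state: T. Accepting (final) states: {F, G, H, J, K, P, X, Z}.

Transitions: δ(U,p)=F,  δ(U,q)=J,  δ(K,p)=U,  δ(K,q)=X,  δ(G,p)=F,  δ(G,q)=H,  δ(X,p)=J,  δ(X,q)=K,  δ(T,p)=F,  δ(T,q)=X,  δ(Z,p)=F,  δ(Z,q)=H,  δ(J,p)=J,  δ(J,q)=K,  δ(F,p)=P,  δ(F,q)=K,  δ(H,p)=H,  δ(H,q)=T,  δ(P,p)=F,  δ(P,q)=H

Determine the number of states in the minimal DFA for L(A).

6

States {G,Z} cannot be reached from the start state, so discard them.
Initial partition by acceptance: {F,H,J,K,P,X} | {T,U}.
Refine {F,H,J,K,P,X} on symbol p: members go to different blocks, giving {F,H,J,P,X} and {K}.
On input q, block {F,H,J,P,X} splits into {F,J,X} and {P} and {H}.
Split {F,J,X} by δ(·,p) → {J,X} and {F}.
Stable partition: {J,X} | {T,U} | {K} | {P} | {H} | {F} — 6 equivalence classes.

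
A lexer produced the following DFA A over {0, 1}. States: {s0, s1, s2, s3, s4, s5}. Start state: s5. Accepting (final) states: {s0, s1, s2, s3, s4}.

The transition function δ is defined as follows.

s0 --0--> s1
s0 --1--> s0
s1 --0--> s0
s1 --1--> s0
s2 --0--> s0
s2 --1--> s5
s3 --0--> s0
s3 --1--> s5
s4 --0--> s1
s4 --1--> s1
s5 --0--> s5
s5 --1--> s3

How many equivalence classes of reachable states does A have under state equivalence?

Reachable states from the start: {s0,s1,s3,s5}. Unreachable: {s2,s4} — drop them.
P0 = {s0,s1,s3} | {s5}.
Refine {s0,s1,s3} on symbol 1: members go to different blocks, giving {s0,s1} and {s3}.
Stable partition: {s0,s1} | {s5} | {s3} — 3 equivalence classes.

3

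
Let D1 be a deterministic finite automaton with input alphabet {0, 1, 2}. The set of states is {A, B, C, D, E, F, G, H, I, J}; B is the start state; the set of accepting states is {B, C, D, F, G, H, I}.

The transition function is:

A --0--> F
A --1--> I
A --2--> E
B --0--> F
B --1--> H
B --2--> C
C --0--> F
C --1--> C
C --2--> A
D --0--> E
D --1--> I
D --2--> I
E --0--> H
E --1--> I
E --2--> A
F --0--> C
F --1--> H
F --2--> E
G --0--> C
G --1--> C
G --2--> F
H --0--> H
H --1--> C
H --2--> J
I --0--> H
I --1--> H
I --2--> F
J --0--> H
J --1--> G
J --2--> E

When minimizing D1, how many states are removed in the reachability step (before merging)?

1

Starting at B and following transitions, the reachable set is {A, B, C, E, F, G, H, I, J}. That leaves D unreachable — 1 in total.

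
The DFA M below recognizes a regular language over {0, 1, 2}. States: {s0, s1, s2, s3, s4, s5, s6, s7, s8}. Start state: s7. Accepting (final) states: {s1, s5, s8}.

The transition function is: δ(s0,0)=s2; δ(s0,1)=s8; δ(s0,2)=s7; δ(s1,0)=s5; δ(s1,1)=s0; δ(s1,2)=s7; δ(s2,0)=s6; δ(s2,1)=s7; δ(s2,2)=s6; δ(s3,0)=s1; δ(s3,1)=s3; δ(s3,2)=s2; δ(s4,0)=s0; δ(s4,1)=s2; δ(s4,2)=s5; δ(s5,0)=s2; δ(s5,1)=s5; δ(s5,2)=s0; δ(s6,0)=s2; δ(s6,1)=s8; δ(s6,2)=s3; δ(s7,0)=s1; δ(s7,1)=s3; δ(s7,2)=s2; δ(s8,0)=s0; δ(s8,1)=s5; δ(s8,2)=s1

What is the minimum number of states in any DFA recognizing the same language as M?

6

Reachable states from the start: {s0,s1,s2,s3,s5,s6,s7,s8}. Unreachable: {s4} — drop them.
P0 = {s1,s5,s8} | {s0,s2,s3,s6,s7}.
On input 0, block {s1,s5,s8} splits into {s5,s8} and {s1}.
Split {s5,s8} by δ(·,2) → {s5} and {s8}.
On input 0, block {s0,s2,s3,s6,s7} splits into {s0,s2,s6} and {s3,s7}.
Split {s0,s2,s6} by δ(·,1) → {s0,s6} and {s2}.
No further refinement is possible. Final partition (6 blocks): {s5} | {s0,s6} | {s1} | {s8} | {s3,s7} | {s2}.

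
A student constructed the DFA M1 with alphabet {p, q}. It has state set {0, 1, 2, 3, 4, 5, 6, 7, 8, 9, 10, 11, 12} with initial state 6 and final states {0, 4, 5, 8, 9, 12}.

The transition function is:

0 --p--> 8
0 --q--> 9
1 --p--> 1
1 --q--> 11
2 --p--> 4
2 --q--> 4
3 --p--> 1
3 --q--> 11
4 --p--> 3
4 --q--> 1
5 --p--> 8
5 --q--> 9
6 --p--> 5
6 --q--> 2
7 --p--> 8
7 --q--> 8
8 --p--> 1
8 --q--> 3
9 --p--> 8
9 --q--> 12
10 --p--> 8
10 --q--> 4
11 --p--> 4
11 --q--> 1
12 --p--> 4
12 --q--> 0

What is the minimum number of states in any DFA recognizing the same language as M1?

6

Reachable states from the start: {0,1,2,3,4,5,6,8,9,11,12}. Unreachable: {7,10} — drop them.
P0 = {0,4,5,8,9,12} | {1,2,3,6,11}.
On input p, block {0,4,5,8,9,12} splits into {0,5,9,12} and {4,8}.
On input p, block {1,2,3,6,11} splits into {1,3} and {2,11} and {6}.
On input q, block {2,11} splits into {2} and {11}.
The partition is now stable with 6 blocks: {0,5,9,12} | {1,3} | {4,8} | {2} | {6} | {11}.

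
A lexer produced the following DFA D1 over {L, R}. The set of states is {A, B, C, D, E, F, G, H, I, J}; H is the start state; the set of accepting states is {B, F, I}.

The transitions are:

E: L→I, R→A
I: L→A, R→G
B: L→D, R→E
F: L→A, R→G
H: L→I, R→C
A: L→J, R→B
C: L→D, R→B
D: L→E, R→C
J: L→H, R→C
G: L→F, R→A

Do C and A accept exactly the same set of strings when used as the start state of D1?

All states are reachable from the start state.
Initial partition by acceptance: {B,F,I} | {A,C,D,E,G,H,J}.
Refine {A,C,D,E,G,H,J} on symbol L: members go to different blocks, giving {A,C,D,J} and {E,G,H}.
On input L, block {A,C,D,J} splits into {A,C} and {D,J}.
Split {B,F,I} by δ(·,L) → {F,I} and {B}.
The partition is now stable with 5 blocks: {F,I} | {A,C} | {E,G,H} | {D,J} | {B}.
C and A lie in the same block of the stable partition, so they are equivalent — no string distinguishes them.

Yes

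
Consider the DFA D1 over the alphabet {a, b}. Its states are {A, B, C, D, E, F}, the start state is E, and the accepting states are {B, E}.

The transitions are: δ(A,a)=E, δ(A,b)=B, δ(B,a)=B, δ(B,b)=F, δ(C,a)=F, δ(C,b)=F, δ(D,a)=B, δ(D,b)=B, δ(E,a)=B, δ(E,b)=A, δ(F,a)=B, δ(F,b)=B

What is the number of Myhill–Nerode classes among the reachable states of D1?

2

Reachable states from the start: {A,B,E,F}. Unreachable: {C,D} — drop them.
Initial partition by acceptance: {B,E} | {A,F}.
Stable partition: {B,E} | {A,F} — 2 equivalence classes.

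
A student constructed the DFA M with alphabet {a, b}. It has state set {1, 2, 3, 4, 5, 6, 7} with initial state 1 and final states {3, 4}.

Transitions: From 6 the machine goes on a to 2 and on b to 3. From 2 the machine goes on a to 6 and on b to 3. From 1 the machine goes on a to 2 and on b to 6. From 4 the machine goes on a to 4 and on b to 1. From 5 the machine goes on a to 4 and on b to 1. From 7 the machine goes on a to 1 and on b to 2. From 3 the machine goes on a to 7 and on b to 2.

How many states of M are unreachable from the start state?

Starting at 1 and following transitions, the reachable set is {1, 2, 3, 6, 7}. That leaves 4, 5 unreachable — 2 in total.

2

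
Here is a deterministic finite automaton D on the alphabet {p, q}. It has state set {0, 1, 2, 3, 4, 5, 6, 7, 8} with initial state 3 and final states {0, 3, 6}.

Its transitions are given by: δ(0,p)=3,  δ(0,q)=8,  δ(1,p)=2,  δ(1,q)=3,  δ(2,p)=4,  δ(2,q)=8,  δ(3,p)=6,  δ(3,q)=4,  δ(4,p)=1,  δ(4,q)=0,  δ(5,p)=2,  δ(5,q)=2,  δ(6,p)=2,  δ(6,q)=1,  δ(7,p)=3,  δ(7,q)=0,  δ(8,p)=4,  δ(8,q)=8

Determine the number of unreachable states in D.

No path from 3 leads to 5, 7; the other 7 states are all reachable.

2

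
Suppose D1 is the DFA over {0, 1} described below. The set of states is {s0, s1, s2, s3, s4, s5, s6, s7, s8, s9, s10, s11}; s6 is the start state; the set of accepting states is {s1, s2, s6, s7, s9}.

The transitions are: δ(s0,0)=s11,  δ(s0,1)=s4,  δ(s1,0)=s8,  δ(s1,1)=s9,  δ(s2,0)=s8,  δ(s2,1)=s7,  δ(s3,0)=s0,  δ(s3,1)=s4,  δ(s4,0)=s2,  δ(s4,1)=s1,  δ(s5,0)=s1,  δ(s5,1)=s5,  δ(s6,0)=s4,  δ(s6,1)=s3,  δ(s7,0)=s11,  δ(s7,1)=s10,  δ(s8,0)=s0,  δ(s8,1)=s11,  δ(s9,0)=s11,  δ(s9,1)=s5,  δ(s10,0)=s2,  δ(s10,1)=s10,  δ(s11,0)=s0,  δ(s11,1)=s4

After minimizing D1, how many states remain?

P0 = {s1,s2,s6,s7,s9} | {s0,s3,s4,s5,s8,s10,s11}.
Split {s1,s2,s6,s7,s9} by δ(·,1) → {s6,s7,s9} and {s1,s2}.
Split {s0,s3,s4,s5,s8,s10,s11} by δ(·,0) → {s0,s3,s8,s11} and {s4,s5,s10}.
Split {s6,s7,s9} by δ(·,0) → {s7,s9} and {s6}.
Split {s0,s3,s8,s11} by δ(·,1) → {s0,s3,s11} and {s8}.
Refine {s4,s5,s10} on symbol 1: members go to different blocks, giving {s5,s10} and {s4}.
Stable partition: {s7,s9} | {s0,s3,s11} | {s1,s2} | {s5,s10} | {s6} | {s8} | {s4} — 7 equivalence classes.

7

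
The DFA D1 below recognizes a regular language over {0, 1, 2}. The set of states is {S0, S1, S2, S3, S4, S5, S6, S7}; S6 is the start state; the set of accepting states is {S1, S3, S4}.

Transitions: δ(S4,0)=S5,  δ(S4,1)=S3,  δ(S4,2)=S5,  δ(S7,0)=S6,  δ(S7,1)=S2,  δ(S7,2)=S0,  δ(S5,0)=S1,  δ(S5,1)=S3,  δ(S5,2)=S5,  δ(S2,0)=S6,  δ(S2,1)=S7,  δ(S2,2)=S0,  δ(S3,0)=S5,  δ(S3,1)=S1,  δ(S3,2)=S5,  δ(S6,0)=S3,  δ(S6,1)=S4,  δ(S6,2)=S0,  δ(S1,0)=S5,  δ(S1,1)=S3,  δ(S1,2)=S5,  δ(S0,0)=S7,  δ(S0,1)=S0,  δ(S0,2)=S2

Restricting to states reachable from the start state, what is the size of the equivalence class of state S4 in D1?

Start with accepting vs non-accepting: {S1,S3,S4} | {S0,S2,S5,S6,S7}.
On input 0, block {S0,S2,S5,S6,S7} splits into {S0,S2,S7} and {S5,S6}.
On input 0, block {S0,S2,S7} splits into {S2,S7} and {S0}.
Split {S5,S6} by δ(·,2) → {S5} and {S6}.
No further refinement is possible. Final partition (5 blocks): {S1,S3,S4} | {S2,S7} | {S5} | {S0} | {S6}.
The equivalence class containing S4 is {S1,S3,S4}, of size 3.

3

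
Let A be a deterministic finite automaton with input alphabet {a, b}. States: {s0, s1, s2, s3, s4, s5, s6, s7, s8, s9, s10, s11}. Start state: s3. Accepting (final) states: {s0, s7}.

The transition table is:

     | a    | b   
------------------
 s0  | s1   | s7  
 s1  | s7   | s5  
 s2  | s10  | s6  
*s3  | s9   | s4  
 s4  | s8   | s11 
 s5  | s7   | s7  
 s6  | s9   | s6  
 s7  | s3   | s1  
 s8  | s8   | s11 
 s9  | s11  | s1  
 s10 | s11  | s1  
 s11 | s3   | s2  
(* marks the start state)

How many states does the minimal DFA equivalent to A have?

8

Reachable states from the start: {s1,s2,s3,s4,s5,s6,s7,s8,s9,s10,s11}. Unreachable: {s0} — drop them.
P0 = {s7} | {s1,s2,s3,s4,s5,s6,s8,s9,s10,s11}.
Refine {s1,s2,s3,s4,s5,s6,s8,s9,s10,s11} on symbol a: members go to different blocks, giving {s2,s3,s4,s6,s8,s9,s10,s11} and {s1,s5}.
Refine {s2,s3,s4,s6,s8,s9,s10,s11} on symbol b: members go to different blocks, giving {s2,s3,s4,s6,s8,s11} and {s9,s10}.
Refine {s2,s3,s4,s6,s8,s11} on symbol a: members go to different blocks, giving {s2,s3,s6} and {s4,s8,s11}.
On input b, block {s2,s3,s6} splits into {s2,s6} and {s3}.
Split {s1,s5} by δ(·,b) → {s1} and {s5}.
On input a, block {s4,s8,s11} splits into {s4,s8} and {s11}.
The partition is now stable with 8 blocks: {s7} | {s2,s6} | {s1} | {s9,s10} | {s4,s8} | {s3} | {s5} | {s11}.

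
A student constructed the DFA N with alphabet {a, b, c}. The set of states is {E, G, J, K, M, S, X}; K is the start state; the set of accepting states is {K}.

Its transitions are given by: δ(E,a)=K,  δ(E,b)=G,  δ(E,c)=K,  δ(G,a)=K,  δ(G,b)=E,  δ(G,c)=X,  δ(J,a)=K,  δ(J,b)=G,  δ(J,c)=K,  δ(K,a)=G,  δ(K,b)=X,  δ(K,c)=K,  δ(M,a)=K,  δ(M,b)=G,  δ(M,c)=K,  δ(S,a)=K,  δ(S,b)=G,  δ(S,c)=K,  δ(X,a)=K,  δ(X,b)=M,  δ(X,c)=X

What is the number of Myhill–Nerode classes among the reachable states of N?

3

States {J,S} cannot be reached from the start state, so discard them.
Initial partition by acceptance: {K} | {E,G,M,X}.
On input c, block {E,G,M,X} splits into {E,M} and {G,X}.
No further refinement is possible. Final partition (3 blocks): {K} | {E,M} | {G,X}.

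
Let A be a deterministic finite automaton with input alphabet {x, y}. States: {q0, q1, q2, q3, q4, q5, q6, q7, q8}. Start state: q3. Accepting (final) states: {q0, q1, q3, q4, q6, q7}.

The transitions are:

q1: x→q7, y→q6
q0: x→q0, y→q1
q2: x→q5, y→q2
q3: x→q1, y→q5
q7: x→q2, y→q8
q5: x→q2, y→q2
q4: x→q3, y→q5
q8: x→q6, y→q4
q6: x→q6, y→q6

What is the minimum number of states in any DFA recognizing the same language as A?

7

Reachable states from the start: {q1,q2,q3,q4,q5,q6,q7,q8}. Unreachable: {q0} — drop them.
Start with accepting vs non-accepting: {q1,q3,q4,q6,q7} | {q2,q5,q8}.
Refine {q1,q3,q4,q6,q7} on symbol x: members go to different blocks, giving {q1,q3,q4,q6} and {q7}.
Split {q1,q3,q4,q6} by δ(·,x) → {q3,q4,q6} and {q1}.
Refine {q3,q4,q6} on symbol x: members go to different blocks, giving {q4,q6} and {q3}.
On input x, block {q4,q6} splits into {q4} and {q6}.
On input x, block {q2,q5,q8} splits into {q2,q5} and {q8}.
Stable partition: {q4} | {q2,q5} | {q7} | {q1} | {q3} | {q6} | {q8} — 7 equivalence classes.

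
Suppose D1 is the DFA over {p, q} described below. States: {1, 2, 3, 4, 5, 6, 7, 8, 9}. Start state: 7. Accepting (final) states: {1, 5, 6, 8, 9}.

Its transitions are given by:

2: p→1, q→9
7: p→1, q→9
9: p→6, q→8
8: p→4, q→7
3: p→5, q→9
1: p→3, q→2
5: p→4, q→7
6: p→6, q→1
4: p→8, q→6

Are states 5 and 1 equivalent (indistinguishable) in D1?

Every state is reachable, so we keep all 9.
P0 = {1,5,6,8,9} | {2,3,4,7}.
On input p, block {1,5,6,8,9} splits into {1,5,8} and {6,9}.
The partition is now stable with 3 blocks: {1,5,8} | {2,3,4,7} | {6,9}.
5 and 1 lie in the same block of the stable partition, so they are equivalent — no string distinguishes them.

Yes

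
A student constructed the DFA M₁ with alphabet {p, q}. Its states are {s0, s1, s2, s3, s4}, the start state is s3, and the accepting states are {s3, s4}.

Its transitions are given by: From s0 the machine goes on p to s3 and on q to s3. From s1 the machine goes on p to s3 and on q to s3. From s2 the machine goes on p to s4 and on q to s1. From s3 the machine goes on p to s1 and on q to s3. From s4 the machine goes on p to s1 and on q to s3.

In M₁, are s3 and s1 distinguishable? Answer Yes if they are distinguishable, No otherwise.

First remove the unreachable states {s0,s2,s4}; 2 states remain.
Initial partition by acceptance: {s3} | {s1}.
No further refinement is possible. Final partition (2 blocks): {s3} | {s1}.
s3 and s1 end up in different blocks, so they are distinguishable. For instance, the string 'ε' is accepted from only s3.

Yes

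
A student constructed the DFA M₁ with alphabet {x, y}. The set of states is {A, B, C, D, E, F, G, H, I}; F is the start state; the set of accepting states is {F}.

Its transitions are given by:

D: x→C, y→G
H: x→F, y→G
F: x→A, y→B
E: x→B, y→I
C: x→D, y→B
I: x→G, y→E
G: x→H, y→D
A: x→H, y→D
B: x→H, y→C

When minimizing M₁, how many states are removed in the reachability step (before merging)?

2

Starting at F and following transitions, the reachable set is {A, B, C, D, F, G, H}. That leaves E, I unreachable — 2 in total.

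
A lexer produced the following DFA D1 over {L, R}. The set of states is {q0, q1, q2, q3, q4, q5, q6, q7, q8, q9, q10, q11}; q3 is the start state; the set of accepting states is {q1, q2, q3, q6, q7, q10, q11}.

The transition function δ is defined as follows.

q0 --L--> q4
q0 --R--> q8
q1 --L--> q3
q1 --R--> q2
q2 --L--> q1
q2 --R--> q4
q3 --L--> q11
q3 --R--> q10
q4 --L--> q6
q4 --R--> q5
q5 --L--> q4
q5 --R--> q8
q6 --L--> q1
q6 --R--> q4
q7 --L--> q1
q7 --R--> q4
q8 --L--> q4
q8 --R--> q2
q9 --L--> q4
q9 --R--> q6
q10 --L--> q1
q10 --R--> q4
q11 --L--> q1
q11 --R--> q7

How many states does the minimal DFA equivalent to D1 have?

5

First remove the unreachable states {q0,q9}; 10 states remain.
Start with accepting vs non-accepting: {q1,q2,q3,q6,q7,q10,q11} | {q4,q5,q8}.
Split {q1,q2,q3,q6,q7,q10,q11} by δ(·,R) → {q2,q6,q7,q10} and {q1,q3,q11}.
Split {q4,q5,q8} by δ(·,L) → {q5,q8} and {q4}.
Split {q5,q8} by δ(·,R) → {q5} and {q8}.
Stable partition: {q2,q6,q7,q10} | {q5} | {q1,q3,q11} | {q4} | {q8} — 5 equivalence classes.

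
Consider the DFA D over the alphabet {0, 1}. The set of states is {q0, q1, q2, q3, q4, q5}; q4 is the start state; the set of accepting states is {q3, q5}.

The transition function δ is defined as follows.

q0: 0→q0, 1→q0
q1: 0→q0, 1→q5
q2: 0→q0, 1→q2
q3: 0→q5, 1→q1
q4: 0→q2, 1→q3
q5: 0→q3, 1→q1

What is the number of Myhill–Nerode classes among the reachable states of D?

Initial partition by acceptance: {q3,q5} | {q0,q1,q2,q4}.
Refine {q0,q1,q2,q4} on symbol 1: members go to different blocks, giving {q0,q2} and {q1,q4}.
No further refinement is possible. Final partition (3 blocks): {q3,q5} | {q0,q2} | {q1,q4}.

3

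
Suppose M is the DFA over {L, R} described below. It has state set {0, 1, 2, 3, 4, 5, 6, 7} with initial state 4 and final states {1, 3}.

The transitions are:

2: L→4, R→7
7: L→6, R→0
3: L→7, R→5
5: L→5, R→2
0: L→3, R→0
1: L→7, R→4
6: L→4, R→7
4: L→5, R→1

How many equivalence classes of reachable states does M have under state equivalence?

All states are reachable from the start state.
Initial partition by acceptance: {1,3} | {0,2,4,5,6,7}.
Split {0,2,4,5,6,7} by δ(·,L) → {2,4,5,6,7} and {0}.
Refine {2,4,5,6,7} on symbol R: members go to different blocks, giving {2,5,6} and {4} and {7}.
On input R, block {1,3} splits into {1} and {3}.
On input L, block {2,5,6} splits into {2,6} and {5}.
Stable partition: {1} | {2,6} | {0} | {4} | {7} | {3} | {5} — 7 equivalence classes.

7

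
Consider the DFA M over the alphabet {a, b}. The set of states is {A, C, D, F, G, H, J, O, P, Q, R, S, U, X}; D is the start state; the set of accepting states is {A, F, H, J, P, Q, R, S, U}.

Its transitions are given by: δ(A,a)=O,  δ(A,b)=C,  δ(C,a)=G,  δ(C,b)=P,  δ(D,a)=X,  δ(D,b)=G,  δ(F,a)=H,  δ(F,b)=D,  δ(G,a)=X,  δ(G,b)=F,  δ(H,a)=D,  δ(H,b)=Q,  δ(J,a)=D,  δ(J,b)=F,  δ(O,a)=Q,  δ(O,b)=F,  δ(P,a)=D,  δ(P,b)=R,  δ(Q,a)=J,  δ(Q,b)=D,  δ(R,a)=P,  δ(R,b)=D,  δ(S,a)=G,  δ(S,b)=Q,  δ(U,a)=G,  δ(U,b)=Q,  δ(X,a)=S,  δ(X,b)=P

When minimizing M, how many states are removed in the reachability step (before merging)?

BFS from D reaches {D, F, G, H, J, P, Q, R, S, X}; the 4 state(s) A, C, O, U are never visited.

4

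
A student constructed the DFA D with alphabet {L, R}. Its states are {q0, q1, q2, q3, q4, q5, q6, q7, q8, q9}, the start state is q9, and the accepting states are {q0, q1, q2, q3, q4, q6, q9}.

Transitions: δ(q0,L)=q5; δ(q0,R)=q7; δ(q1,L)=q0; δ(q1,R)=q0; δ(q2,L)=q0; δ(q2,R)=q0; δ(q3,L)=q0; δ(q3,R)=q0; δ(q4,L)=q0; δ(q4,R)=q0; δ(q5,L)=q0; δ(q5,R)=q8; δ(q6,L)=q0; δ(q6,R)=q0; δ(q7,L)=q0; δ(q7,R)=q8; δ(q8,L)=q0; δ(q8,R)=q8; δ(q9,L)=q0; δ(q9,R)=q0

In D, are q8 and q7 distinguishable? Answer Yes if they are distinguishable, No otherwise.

States {q1,q2,q3,q4,q6} cannot be reached from the start state, so discard them.
P0 = {q0,q9} | {q5,q7,q8}.
On input L, block {q0,q9} splits into {q0} and {q9}.
The partition is now stable with 3 blocks: {q0} | {q5,q7,q8} | {q9}.
q8 and q7 lie in the same block of the stable partition, so they are equivalent — no string distinguishes them.

No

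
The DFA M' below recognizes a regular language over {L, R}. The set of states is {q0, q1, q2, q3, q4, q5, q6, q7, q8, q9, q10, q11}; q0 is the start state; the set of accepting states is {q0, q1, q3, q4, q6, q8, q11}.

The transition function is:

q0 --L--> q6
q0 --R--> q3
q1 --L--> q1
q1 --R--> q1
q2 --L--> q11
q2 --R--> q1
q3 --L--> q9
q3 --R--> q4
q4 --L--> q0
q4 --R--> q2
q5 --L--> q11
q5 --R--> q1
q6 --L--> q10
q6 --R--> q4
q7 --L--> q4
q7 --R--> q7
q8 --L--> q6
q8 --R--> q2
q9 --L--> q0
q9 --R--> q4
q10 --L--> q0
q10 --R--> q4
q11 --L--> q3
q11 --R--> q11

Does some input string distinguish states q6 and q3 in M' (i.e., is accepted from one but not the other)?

No

First remove the unreachable states {q5,q7,q8}; 9 states remain.
P0 = {q0,q1,q3,q4,q6,q11} | {q2,q9,q10}.
Refine {q0,q1,q3,q4,q6,q11} on symbol L: members go to different blocks, giving {q0,q1,q4,q11} and {q3,q6}.
Split {q0,q1,q4,q11} by δ(·,L) → {q0,q11} and {q1,q4}.
On input R, block {q0,q11} splits into {q0} and {q11}.
Refine {q2,q9,q10} on symbol L: members go to different blocks, giving {q9,q10} and {q2}.
Split {q1,q4} by δ(·,L) → {q1} and {q4}.
Stable partition: {q0} | {q9,q10} | {q3,q6} | {q1} | {q11} | {q2} | {q4} — 7 equivalence classes.
q6 and q3 lie in the same block of the stable partition, so they are equivalent — no string distinguishes them.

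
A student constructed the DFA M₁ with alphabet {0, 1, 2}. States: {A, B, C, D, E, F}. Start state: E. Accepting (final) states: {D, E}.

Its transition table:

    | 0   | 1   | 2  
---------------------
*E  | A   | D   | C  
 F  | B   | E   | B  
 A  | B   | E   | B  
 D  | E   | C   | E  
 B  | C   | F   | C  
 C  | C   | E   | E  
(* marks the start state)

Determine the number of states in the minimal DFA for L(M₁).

All states are reachable from the start state.
P0 = {D,E} | {A,B,C,F}.
On input 0, block {D,E} splits into {D} and {E}.
Refine {A,B,C,F} on symbol 1: members go to different blocks, giving {A,C,F} and {B}.
Split {A,C,F} by δ(·,0) → {A,F} and {C}.
No further refinement is possible. Final partition (5 blocks): {D} | {A,F} | {E} | {B} | {C}.

5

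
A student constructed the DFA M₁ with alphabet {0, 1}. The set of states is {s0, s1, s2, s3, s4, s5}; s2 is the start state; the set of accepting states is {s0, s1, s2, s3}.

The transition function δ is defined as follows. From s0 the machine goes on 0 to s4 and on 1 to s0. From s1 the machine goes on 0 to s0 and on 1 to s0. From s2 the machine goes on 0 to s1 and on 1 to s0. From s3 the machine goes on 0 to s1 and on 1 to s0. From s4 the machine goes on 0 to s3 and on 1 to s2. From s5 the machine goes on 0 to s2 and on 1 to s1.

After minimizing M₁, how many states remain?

First remove the unreachable states {s5}; 5 states remain.
Start with accepting vs non-accepting: {s0,s1,s2,s3} | {s4}.
On input 0, block {s0,s1,s2,s3} splits into {s1,s2,s3} and {s0}.
On input 0, block {s1,s2,s3} splits into {s2,s3} and {s1}.
No further refinement is possible. Final partition (4 blocks): {s2,s3} | {s4} | {s0} | {s1}.

4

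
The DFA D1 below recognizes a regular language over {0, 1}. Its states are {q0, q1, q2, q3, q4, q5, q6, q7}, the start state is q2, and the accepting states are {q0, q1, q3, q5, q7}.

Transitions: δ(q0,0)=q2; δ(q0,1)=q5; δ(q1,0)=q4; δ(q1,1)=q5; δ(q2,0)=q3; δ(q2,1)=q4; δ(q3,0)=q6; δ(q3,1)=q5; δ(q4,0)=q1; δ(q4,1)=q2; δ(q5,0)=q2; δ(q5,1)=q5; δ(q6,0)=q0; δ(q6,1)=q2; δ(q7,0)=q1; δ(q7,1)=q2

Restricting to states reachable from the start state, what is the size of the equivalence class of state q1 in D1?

First remove the unreachable states {q7}; 7 states remain.
P0 = {q0,q1,q3,q5} | {q2,q4,q6}.
The partition is now stable with 2 blocks: {q0,q1,q3,q5} | {q2,q4,q6}.
The equivalence class containing q1 is {q0,q1,q3,q5}, of size 4.

4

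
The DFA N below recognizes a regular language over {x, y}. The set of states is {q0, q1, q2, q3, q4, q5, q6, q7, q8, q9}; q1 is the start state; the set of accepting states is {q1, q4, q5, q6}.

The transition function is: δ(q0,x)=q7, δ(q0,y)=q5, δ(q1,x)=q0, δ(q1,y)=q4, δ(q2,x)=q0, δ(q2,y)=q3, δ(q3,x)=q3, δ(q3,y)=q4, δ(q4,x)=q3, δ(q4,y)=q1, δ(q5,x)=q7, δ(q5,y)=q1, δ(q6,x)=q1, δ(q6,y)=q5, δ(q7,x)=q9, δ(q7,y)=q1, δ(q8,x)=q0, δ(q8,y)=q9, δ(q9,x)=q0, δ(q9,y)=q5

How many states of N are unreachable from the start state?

3

No path from q1 leads to q2, q6, q8; the other 7 states are all reachable.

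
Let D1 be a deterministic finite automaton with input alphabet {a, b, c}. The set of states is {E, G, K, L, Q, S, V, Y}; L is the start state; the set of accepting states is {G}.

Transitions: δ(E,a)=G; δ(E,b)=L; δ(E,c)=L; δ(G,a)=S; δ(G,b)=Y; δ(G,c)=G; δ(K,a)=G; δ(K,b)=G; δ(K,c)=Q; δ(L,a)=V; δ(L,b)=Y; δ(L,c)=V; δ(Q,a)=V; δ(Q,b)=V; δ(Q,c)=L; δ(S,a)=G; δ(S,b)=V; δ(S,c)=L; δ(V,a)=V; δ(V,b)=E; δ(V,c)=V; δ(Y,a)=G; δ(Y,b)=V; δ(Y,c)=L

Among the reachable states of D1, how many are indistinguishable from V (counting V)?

Reachable states from the start: {E,G,L,S,V,Y}. Unreachable: {K,Q} — drop them.
Initial partition by acceptance: {G} | {E,L,S,V,Y}.
On input a, block {E,L,S,V,Y} splits into {E,S,Y} and {L,V}.
The partition is now stable with 3 blocks: {G} | {E,S,Y} | {L,V}.
State V belongs to the block {L,V}, which has 2 states.

2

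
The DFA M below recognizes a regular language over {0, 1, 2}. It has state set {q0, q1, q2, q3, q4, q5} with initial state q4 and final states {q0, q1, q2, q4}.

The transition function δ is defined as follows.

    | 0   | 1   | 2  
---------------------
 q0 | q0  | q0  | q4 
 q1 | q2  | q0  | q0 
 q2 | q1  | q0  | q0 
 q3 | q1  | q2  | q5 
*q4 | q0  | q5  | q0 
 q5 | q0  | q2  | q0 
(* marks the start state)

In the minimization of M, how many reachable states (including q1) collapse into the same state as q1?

First remove the unreachable states {q3}; 5 states remain.
Start with accepting vs non-accepting: {q0,q1,q2,q4} | {q5}.
Split {q0,q1,q2,q4} by δ(·,1) → {q0,q1,q2} and {q4}.
Refine {q0,q1,q2} on symbol 2: members go to different blocks, giving {q1,q2} and {q0}.
Stable partition: {q1,q2} | {q5} | {q4} | {q0} — 4 equivalence classes.
The equivalence class containing q1 is {q1,q2}, of size 2.

2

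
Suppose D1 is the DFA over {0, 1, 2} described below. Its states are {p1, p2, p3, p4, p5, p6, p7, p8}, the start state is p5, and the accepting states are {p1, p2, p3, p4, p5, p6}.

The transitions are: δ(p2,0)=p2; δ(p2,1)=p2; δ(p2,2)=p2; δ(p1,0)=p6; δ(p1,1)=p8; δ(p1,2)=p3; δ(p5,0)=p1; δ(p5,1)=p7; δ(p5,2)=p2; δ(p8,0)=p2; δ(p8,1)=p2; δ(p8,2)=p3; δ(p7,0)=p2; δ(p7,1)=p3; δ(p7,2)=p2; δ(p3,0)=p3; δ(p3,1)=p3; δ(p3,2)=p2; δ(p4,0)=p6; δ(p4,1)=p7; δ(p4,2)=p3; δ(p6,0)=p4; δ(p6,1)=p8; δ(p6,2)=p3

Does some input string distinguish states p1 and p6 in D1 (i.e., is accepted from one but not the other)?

No

All states are reachable from the start state.
Initial partition by acceptance: {p1,p2,p3,p4,p5,p6} | {p7,p8}.
Split {p1,p2,p3,p4,p5,p6} by δ(·,1) → {p1,p4,p5,p6} and {p2,p3}.
The partition is now stable with 3 blocks: {p1,p4,p5,p6} | {p7,p8} | {p2,p3}.
p1 and p6 lie in the same block of the stable partition, so they are equivalent — no string distinguishes them.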